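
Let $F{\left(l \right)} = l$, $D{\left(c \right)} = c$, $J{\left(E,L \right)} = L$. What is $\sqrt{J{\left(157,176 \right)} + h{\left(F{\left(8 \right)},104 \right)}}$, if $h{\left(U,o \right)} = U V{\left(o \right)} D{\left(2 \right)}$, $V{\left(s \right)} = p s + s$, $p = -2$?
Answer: $4 i \sqrt{93} \approx 38.575 i$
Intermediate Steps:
$V{\left(s \right)} = - s$ ($V{\left(s \right)} = - 2 s + s = - s$)
$h{\left(U,o \right)} = - 2 U o$ ($h{\left(U,o \right)} = U \left(- o\right) 2 = - U o 2 = - 2 U o$)
$\sqrt{J{\left(157,176 \right)} + h{\left(F{\left(8 \right)},104 \right)}} = \sqrt{176 - 16 \cdot 104} = \sqrt{176 - 1664} = \sqrt{-1488} = 4 i \sqrt{93}$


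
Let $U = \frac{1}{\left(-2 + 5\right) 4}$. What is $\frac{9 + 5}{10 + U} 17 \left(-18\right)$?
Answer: $- \frac{51408}{121} \approx -424.86$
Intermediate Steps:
$U = \frac{1}{12}$ ($U = \frac{1}{3 \cdot 4} = \frac{1}{12} \approx 0.083333$)
$\frac{9 + 5}{10 + U} 17 \left(-18\right) = \frac{9 + 5}{10 + \frac{1}{12}} \cdot 17 \left(-18\right) = \frac{14}{\frac{121}{12}} \cdot 17 \left(-18\right) = 14 \cdot \frac{12}{121} \cdot 17 \left(-18\right) = \frac{168}{121} \cdot 17 \left(-18\right) = \frac{2856}{121} \left(-18\right) = - \frac{51408}{121}$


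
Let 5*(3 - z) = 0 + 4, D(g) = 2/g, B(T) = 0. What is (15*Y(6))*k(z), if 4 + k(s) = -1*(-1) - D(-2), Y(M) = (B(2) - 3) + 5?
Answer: -60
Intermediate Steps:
Y(M) = 2 (Y(M) = (0 - 3) + 5 = -3 + 5 = 2)
z = 11/5 (z = 3 - (0 + 4)/5 = 3 - 1/5*4 = 3 - 4/5 = 11/5 ≈ 2.2000)
k(s) = -2 (k(s) = -4 + (-1*(-1) - 2/(-2)) = -4 + (1 - 2*(-1)/2) = -4 + (1 - 1*(-1)) = -4 + (1 + 1) = -4 + 2 = -2)
(15*Y(6))*k(z) = (15*2)*(-2) = 30*(-2) = -60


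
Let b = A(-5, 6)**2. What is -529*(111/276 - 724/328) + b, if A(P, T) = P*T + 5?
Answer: 259107/164 ≈ 1579.9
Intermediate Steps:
A(P, T) = 5 + P*T
b = 625 (b = (5 - 5*6)**2 = (5 - 30)**2 = (-25)**2 = 625)
-529*(111/276 - 724/328) + b = -529*(111/276 - 724/328) + 625 = -529*(111*(1/276) - 724*1/328) + 625 = -529*(37/92 - 181/82) + 625 = -529*(-6809/3772) + 625 = 156607/164 + 625 = 259107/164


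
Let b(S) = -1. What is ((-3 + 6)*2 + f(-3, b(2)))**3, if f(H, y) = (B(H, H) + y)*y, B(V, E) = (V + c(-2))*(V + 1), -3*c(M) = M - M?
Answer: 1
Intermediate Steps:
c(M) = 0 (c(M) = -(M - M)/3 = -1/3*0 = 0)
B(V, E) = V*(1 + V) (B(V, E) = (V + 0)*(V + 1) = V*(1 + V))
f(H, y) = y*(y + H*(1 + H)) (f(H, y) = (H*(1 + H) + y)*y = (y + H*(1 + H))*y = y*(y + H*(1 + H)))
((-3 + 6)*2 + f(-3, b(2)))**3 = ((-3 + 6)*2 - (-3 - 1 + (-3)**2))**3 = (3*2 - (-3 - 1 + 9))**3 = (6 - 1*5)**3 = (6 - 5)**3 = 1**3 = 1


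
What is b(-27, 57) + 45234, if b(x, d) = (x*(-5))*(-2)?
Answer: 44964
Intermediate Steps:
b(x, d) = 10*x (b(x, d) = -5*x*(-2) = 10*x)
b(-27, 57) + 45234 = 10*(-27) + 45234 = -270 + 45234 = 44964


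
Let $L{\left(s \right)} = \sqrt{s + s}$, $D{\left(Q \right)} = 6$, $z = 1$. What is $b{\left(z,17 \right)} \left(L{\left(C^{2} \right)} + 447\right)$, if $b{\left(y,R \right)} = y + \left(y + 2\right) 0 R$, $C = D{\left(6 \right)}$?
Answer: $447 + 6 \sqrt{2} \approx 455.49$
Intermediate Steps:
$C = 6$
$L{\left(s \right)} = \sqrt{2} \sqrt{s}$ ($L{\left(s \right)} = \sqrt{2 s} = \sqrt{2} \sqrt{s}$)
$b{\left(y,R \right)} = y$ ($b{\left(y,R \right)} = y + \left(2 + y\right) 0 R = y + 0 R = y + 0 = y$)
$b{\left(z,17 \right)} \left(L{\left(C^{2} \right)} + 447\right) = 1 \left(\sqrt{2} \sqrt{6^{2}} + 447\right) = 1 \left(\sqrt{2} \sqrt{36} + 447\right) = 1 \left(\sqrt{2} \cdot 6 + 447\right) = 1 \left(6 \sqrt{2} + 447\right) = 1 \left(447 + 6 \sqrt{2}\right) = 447 + 6 \sqrt{2}$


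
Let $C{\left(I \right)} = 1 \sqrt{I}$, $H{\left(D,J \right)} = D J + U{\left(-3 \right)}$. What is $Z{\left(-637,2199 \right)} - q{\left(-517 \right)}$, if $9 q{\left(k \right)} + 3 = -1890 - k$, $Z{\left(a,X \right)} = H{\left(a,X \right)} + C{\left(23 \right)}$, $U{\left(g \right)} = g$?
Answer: $- \frac{12605518}{9} + \sqrt{23} \approx -1.4006 \cdot 10^{6}$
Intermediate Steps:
$H{\left(D,J \right)} = -3 + D J$ ($H{\left(D,J \right)} = D J - 3 = -3 + D J$)
$C{\left(I \right)} = \sqrt{I}$
$Z{\left(a,X \right)} = -3 + \sqrt{23} + X a$ ($Z{\left(a,X \right)} = \left(-3 + a X\right) + \sqrt{23} = \left(-3 + X a\right) + \sqrt{23} = -3 + \sqrt{23} + X a$)
$q{\left(k \right)} = - \frac{631}{3} - \frac{k}{9}$ ($q{\left(k \right)} = - \frac{1}{3} + \frac{-1890 - k}{9} = - \frac{1}{3} - \left(210 + \frac{k}{9}\right) = - \frac{631}{3} - \frac{k}{9}$)
$Z{\left(-637,2199 \right)} - q{\left(-517 \right)} = \left(-3 + \sqrt{23} + 2199 \left(-637\right)\right) - \left(- \frac{631}{3} - - \frac{517}{9}\right) = \left(-3 + \sqrt{23} - 1400763\right) - \left(- \frac{631}{3} + \frac{517}{9}\right) = \left(-1400766 + \sqrt{23}\right) - - \frac{1376}{9} = \left(-1400766 + \sqrt{23}\right) + \frac{1376}{9} = - \frac{12605518}{9} + \sqrt{23}$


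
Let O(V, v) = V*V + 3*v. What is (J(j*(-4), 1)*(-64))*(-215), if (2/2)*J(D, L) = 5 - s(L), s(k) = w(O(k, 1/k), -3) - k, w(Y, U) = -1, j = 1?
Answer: 96320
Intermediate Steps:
O(V, v) = V² + 3*v
s(k) = -1 - k
J(D, L) = 6 + L (J(D, L) = 5 - (-1 - L) = 5 + (1 + L) = 6 + L)
(J(j*(-4), 1)*(-64))*(-215) = ((6 + 1)*(-64))*(-215) = (7*(-64))*(-215) = -448*(-215) = 96320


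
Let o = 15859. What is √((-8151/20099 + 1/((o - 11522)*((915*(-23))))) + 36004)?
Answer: √121163404002498608981089653210/1834479244335 ≈ 189.75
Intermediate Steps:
√((-8151/20099 + 1/((o - 11522)*((915*(-23))))) + 36004) = √((-8151/20099 + 1/((15859 - 11522)*((915*(-23))))) + 36004) = √((-8151*1/20099 + 1/(4337*(-21045))) + 36004) = √((-8151/20099 + (1/4337)*(-1/21045)) + 36004) = √((-8151/20099 - 1/91272165) + 36004) = √(-743959437014/1834479244335 + 36004) = √(66047846753600326/1834479244335) = √121163404002498608981089653210/1834479244335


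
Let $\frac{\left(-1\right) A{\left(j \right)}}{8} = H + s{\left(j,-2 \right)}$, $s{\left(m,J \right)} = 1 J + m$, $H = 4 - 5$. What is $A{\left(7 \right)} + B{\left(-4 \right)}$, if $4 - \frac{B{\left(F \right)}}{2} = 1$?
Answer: $-26$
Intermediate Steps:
$B{\left(F \right)} = 6$ ($B{\left(F \right)} = 8 - 2 = 6$)
$H = -1$
$s{\left(m,J \right)} = J + m$
$A{\left(j \right)} = 24 - 8 j$ ($A{\left(j \right)} = - 8 \left(-1 + \left(-2 + j\right)\right) = - 8 \left(-3 + j\right) = 24 - 8 j$)
$A{\left(7 \right)} + B{\left(-4 \right)} = \left(24 - 56\right) + 6 = -32 + 6 = -26$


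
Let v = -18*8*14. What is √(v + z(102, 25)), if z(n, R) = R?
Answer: I*√1991 ≈ 44.621*I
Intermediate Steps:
v = -2016 (v = -144*14 = -2016)
√(v + z(102, 25)) = √(-2016 + 25) = √(-1991) = I*√1991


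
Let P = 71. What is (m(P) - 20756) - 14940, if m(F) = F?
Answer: -35625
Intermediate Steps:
(m(P) - 20756) - 14940 = (71 - 20756) - 14940 = -20685 - 14940 = -35625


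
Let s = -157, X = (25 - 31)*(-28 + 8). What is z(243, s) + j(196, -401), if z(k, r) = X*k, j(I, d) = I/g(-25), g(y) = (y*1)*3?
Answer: 2186804/75 ≈ 29157.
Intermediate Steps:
g(y) = 3*y (g(y) = y*3 = 3*y)
X = 120 (X = -6*(-20) = 120)
j(I, d) = -I/75 (j(I, d) = I/((3*(-25))) = I/(-75) = I*(-1/75) = -I/75)
z(k, r) = 120*k
z(243, s) + j(196, -401) = 120*243 - 1/75*196 = 29160 - 196/75 = 2186804/75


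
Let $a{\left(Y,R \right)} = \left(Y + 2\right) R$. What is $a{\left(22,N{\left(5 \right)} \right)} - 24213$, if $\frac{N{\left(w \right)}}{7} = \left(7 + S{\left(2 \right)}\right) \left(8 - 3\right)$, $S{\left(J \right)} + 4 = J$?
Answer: $-20013$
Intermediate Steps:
$S{\left(J \right)} = -4 + J$
$N{\left(w \right)} = 175$ ($N{\left(w \right)} = 7 \left(7 + \left(-4 + 2\right)\right) \left(8 - 3\right) = 7 \left(7 - 2\right) 5 = 7 \cdot 5 \cdot 5 = 7 \cdot 25 = 175$)
$a{\left(Y,R \right)} = R \left(2 + Y\right)$ ($a{\left(Y,R \right)} = \left(2 + Y\right) R = R \left(2 + Y\right)$)
$a{\left(22,N{\left(5 \right)} \right)} - 24213 = 175 \left(2 + 22\right) - 24213 = 175 \cdot 24 - 24213 = 4200 - 24213 = -20013$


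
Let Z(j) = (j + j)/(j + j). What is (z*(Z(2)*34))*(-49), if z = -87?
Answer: 144942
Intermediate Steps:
Z(j) = 1 (Z(j) = (2*j)/((2*j)) = (2*j)*(1/(2*j)) = 1)
(z*(Z(2)*34))*(-49) = -87*34*(-49) = -2958*(-49) = 144942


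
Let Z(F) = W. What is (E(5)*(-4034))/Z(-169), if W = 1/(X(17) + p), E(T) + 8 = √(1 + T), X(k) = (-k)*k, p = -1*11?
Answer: -9681600 + 1210200*√6 ≈ -6.7172e+6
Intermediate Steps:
p = -11
X(k) = -k²
E(T) = -8 + √(1 + T)
W = -1/300 (W = 1/(-1*17² - 11) = 1/(-1*289 - 11) = 1/(-289 - 11) = 1/(-300) = -1/300 ≈ -0.0033333)
Z(F) = -1/300
(E(5)*(-4034))/Z(-169) = ((-8 + √(1 + 5))*(-4034))/(-1/300) = ((-8 + √6)*(-4034))*(-300) = (32272 - 4034*√6)*(-300) = -9681600 + 1210200*√6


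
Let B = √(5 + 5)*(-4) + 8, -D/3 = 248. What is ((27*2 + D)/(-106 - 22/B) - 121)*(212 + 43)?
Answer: -1517811765/52043 + 774180*√10/52043 ≈ -29118.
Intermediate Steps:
D = -744 (D = -3*248 = -744)
B = 8 - 4*√10 (B = √10*(-4) + 8 = -4*√10 + 8 = 8 - 4*√10 ≈ -4.6491)
((27*2 + D)/(-106 - 22/B) - 121)*(212 + 43) = ((27*2 - 744)/(-106 - 22/(8 - 4*√10)) - 121)*(212 + 43) = ((54 - 744)/(-106 - 22/(8 - 4*√10)) - 121)*255 = (-690/(-106 - 22/(8 - 4*√10)) - 121)*255 = (-121 - 690/(-106 - 22/(8 - 4*√10)))*255 = -30855 - 175950/(-106 - 22/(8 - 4*√10))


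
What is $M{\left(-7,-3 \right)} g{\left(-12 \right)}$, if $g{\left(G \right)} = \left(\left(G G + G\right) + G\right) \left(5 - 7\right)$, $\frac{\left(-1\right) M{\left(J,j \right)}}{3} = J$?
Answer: $-5040$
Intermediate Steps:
$M{\left(J,j \right)} = - 3 J$
$g{\left(G \right)} = - 4 G - 2 G^{2}$ ($g{\left(G \right)} = \left(\left(G^{2} + G\right) + G\right) \left(-2\right) = \left(\left(G + G^{2}\right) + G\right) \left(-2\right) = \left(G^{2} + 2 G\right) \left(-2\right) = - 4 G - 2 G^{2}$)
$M{\left(-7,-3 \right)} g{\left(-12 \right)} = \left(-3\right) \left(-7\right) \left(\left(-2\right) \left(-12\right) \left(2 - 12\right)\right) = 21 \left(\left(-2\right) \left(-12\right) \left(-10\right)\right) = 21 \left(-240\right) = -5040$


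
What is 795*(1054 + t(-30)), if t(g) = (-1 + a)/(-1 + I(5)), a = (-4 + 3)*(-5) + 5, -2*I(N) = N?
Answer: 5851200/7 ≈ 8.3589e+5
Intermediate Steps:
I(N) = -N/2
a = 10 (a = -1*(-5) + 5 = 5 + 5 = 10)
t(g) = -18/7 (t(g) = (-1 + 10)/(-1 - ½*5) = 9/(-1 - 5/2) = 9/(-7/2) = 9*(-2/7) = -18/7)
795*(1054 + t(-30)) = 795*(1054 - 18/7) = 795*(7360/7) = 5851200/7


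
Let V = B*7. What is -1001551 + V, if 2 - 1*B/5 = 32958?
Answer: -2155011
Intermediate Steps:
B = -164780 (B = 10 - 5*32958 = 10 - 164790 = -164780)
V = -1153460 (V = -164780*7 = -1153460)
-1001551 + V = -1001551 - 1153460 = -2155011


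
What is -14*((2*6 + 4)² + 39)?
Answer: -4130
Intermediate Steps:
-14*((2*6 + 4)² + 39) = -14*((12 + 4)² + 39) = -14*(16² + 39) = -14*(256 + 39) = -14*295 = -4130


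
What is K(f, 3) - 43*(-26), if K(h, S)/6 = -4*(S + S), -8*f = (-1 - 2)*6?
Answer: 974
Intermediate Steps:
f = 9/4 (f = -(-1 - 2)*6/8 = -(-3)*6/8 = -⅛*(-18) = 9/4 ≈ 2.2500)
K(h, S) = -48*S (K(h, S) = 6*(-4*(S + S)) = 6*(-8*S) = -48*S)
K(f, 3) - 43*(-26) = -48*3 - 43*(-26) = -144 + 1118 = 974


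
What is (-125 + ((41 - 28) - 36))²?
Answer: 21904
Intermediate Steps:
(-125 + ((41 - 28) - 36))² = (-125 + (13 - 36))² = (-125 - 23)² = (-148)² = 21904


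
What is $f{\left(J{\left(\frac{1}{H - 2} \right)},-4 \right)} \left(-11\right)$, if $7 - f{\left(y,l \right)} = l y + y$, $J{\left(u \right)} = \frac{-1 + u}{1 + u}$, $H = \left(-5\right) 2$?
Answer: $-38$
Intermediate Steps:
$H = -10$
$J{\left(u \right)} = \frac{-1 + u}{1 + u}$
$f{\left(y,l \right)} = 7 - y - l y$ ($f{\left(y,l \right)} = 7 - \left(l y + y\right) = 7 - \left(y + l y\right) = 7 - y - l y$)
$f{\left(J{\left(\frac{1}{H - 2} \right)},-4 \right)} \left(-11\right) = \left(7 - \frac{-1 + \frac{1}{-10 - 2}}{1 + \frac{1}{-10 - 2}} - - 4 \frac{-1 + \frac{1}{-10 - 2}}{1 + \frac{1}{-10 - 2}}\right) \left(-11\right) = \left(7 - \frac{-1 + \frac{1}{-12}}{1 + \frac{1}{-12}} - - 4 \frac{-1 + \frac{1}{-12}}{1 + \frac{1}{-12}}\right) \left(-11\right) = \left(7 - \frac{-1 - \frac{1}{12}}{1 - \frac{1}{12}} - - 4 \frac{-1 - \frac{1}{12}}{1 - \frac{1}{12}}\right) \left(-11\right) = \left(7 - \frac{1}{\frac{11}{12}} \left(- \frac{13}{12}\right) - - 4 \frac{1}{\frac{11}{12}} \left(- \frac{13}{12}\right)\right) \left(-11\right) = \left(7 - \frac{12}{11} \left(- \frac{13}{12}\right) - - 4 \cdot \frac{12}{11} \left(- \frac{13}{12}\right)\right) \left(-11\right) = \left(7 - - \frac{13}{11} - \left(-4\right) \left(- \frac{13}{11}\right)\right) \left(-11\right) = \left(7 + \frac{13}{11} - \frac{52}{11}\right) \left(-11\right) = \frac{38}{11} \left(-11\right) = -38$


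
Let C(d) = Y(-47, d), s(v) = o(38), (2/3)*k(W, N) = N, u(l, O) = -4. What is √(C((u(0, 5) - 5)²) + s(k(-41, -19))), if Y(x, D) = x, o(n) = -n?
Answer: I*√85 ≈ 9.2195*I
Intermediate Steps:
k(W, N) = 3*N/2
s(v) = -38 (s(v) = -1*38 = -38)
C(d) = -47
√(C((u(0, 5) - 5)²) + s(k(-41, -19))) = √(-47 - 38) = √(-85) = I*√85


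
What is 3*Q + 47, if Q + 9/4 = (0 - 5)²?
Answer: 461/4 ≈ 115.25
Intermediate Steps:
Q = 91/4 (Q = -9/4 + (0 - 5)² = -9/4 + (-5)² = -9/4 + 25 = 91/4 ≈ 22.750)
3*Q + 47 = 3*(91/4) + 47 = 273/4 + 47 = 461/4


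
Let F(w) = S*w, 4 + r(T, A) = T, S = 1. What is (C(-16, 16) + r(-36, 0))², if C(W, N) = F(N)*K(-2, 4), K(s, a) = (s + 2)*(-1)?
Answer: 1600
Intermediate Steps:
r(T, A) = -4 + T
F(w) = w (F(w) = 1*w = w)
K(s, a) = -2 - s (K(s, a) = (2 + s)*(-1) = -2 - s)
C(W, N) = 0 (C(W, N) = N*(-2 - 1*(-2)) = N*(-2 + 2) = N*0 = 0)
(C(-16, 16) + r(-36, 0))² = (0 + (-4 - 36))² = (0 - 40)² = (-40)² = 1600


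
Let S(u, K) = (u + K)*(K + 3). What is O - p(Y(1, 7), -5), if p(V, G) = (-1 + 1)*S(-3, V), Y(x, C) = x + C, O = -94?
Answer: -94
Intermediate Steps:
S(u, K) = (3 + K)*(K + u) (S(u, K) = (K + u)*(3 + K) = (3 + K)*(K + u))
Y(x, C) = C + x
p(V, G) = 0 (p(V, G) = (-1 + 1)*(V**2 + 3*V + 3*(-3) + V*(-3)) = 0*(V**2 + 3*V - 9 - 3*V) = 0*(-9 + V**2) = 0)
O - p(Y(1, 7), -5) = -94 - 1*0 = -94 + 0 = -94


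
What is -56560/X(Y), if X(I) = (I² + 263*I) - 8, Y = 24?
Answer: -707/86 ≈ -8.2209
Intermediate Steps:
X(I) = -8 + I² + 263*I
-56560/X(Y) = -56560/(-8 + 24² + 263*24) = -56560/(-8 + 576 + 6312) = -56560/6880 = -56560*1/6880 = -707/86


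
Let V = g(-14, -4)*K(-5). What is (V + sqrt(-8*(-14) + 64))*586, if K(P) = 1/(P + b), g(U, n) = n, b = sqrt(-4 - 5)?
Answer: 5860/17 + 2344*sqrt(11) + 3516*I/17 ≈ 8118.9 + 206.82*I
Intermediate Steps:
b = 3*I (b = sqrt(-9) = 3*I ≈ 3.0*I)
K(P) = 1/(P + 3*I)
V = -2*(-5 - 3*I)/17 (V = -4*(-5 - 3*I)/34 = -2*(-5 - 3*I)/17 ≈ 0.58823 + 0.35294*I)
(V + sqrt(-8*(-14) + 64))*586 = ((10/17 + 6*I/17) + sqrt(-8*(-14) + 64))*586 = ((10/17 + 6*I/17) + sqrt(112 + 64))*586 = ((10/17 + 6*I/17) + sqrt(176))*586 = ((10/17 + 6*I/17) + 4*sqrt(11))*586 = (10/17 + 4*sqrt(11) + 6*I/17)*586 = 5860/17 + 2344*sqrt(11) + 3516*I/17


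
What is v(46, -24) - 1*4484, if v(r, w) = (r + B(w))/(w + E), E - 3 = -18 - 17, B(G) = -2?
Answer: -62787/14 ≈ -4484.8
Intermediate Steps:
E = -32 (E = 3 + (-18 - 17) = 3 - 35 = -32)
v(r, w) = (-2 + r)/(-32 + w) (v(r, w) = (r - 2)/(w - 32) = (-2 + r)/(-32 + w))
v(46, -24) - 1*4484 = (-2 + 46)/(-32 - 24) - 1*4484 = 44/(-56) - 4484 = -1/56*44 - 4484 = -11/14 - 4484 = -62787/14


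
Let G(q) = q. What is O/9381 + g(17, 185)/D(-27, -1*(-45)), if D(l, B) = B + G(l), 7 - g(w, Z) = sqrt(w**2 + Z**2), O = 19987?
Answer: 141811/56286 - sqrt(34514)/18 ≈ -7.8016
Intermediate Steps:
g(w, Z) = 7 - sqrt(Z**2 + w**2) (g(w, Z) = 7 - sqrt(w**2 + Z**2) = 7 - sqrt(Z**2 + w**2))
D(l, B) = B + l
O/9381 + g(17, 185)/D(-27, -1*(-45)) = 19987/9381 + (7 - sqrt(185**2 + 17**2))/(-1*(-45) - 27) = 19987*(1/9381) + (7 - sqrt(34225 + 289))/(45 - 27) = 19987/9381 + (7 - sqrt(34514))/18 = 19987/9381 + (7 - sqrt(34514))*(1/18) = 19987/9381 + (7/18 - sqrt(34514)/18) = 141811/56286 - sqrt(34514)/18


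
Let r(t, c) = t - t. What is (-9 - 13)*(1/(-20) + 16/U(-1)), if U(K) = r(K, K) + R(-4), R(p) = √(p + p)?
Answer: 11/10 + 88*I*√2 ≈ 1.1 + 124.45*I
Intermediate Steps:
r(t, c) = 0
R(p) = √2*√p (R(p) = √(2*p) = √2*√p)
U(K) = 2*I*√2 (U(K) = 0 + √2*√(-4) = 0 + √2*(2*I) = 0 + 2*I*√2 = 2*I*√2)
(-9 - 13)*(1/(-20) + 16/U(-1)) = (-9 - 13)*(1/(-20) + 16/((2*I*√2))) = -22*(1*(-1/20) + 16*(-I*√2/4)) = -22*(-1/20 - 4*I*√2) = 11/10 + 88*I*√2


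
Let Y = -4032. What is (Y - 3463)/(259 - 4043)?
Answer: 7495/3784 ≈ 1.9807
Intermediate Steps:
(Y - 3463)/(259 - 4043) = (-4032 - 3463)/(259 - 4043) = -7495/(-3784) = -7495*(-1/3784) = 7495/3784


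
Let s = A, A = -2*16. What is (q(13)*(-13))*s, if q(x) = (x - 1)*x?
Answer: 64896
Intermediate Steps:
A = -32
s = -32
q(x) = x*(-1 + x) (q(x) = (-1 + x)*x = x*(-1 + x))
(q(13)*(-13))*s = ((13*(-1 + 13))*(-13))*(-32) = ((13*12)*(-13))*(-32) = (156*(-13))*(-32) = -2028*(-32) = 64896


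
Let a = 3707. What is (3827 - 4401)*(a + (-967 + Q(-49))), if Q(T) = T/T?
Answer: -1573334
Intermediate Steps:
Q(T) = 1
(3827 - 4401)*(a + (-967 + Q(-49))) = (3827 - 4401)*(3707 + (-967 + 1)) = -574*(3707 - 966) = -574*2741 = -1573334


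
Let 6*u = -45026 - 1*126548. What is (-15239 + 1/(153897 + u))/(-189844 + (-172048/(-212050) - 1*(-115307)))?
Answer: 607353721644325/2970656315633504 ≈ 0.20445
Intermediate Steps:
u = -85787/3 (u = (-45026 - 1*126548)/6 = (-45026 - 126548)/6 = (⅙)*(-171574) = -85787/3 ≈ -28596.)
(-15239 + 1/(153897 + u))/(-189844 + (-172048/(-212050) - 1*(-115307))) = (-15239 + 1/(153897 - 85787/3))/(-189844 + (-172048/(-212050) - 1*(-115307))) = (-15239 + 1/(375904/3))/(-189844 + (-172048*(-1/212050) + 115307)) = (-15239 + 3/375904)/(-189844 + (86024/106025 + 115307)) = -5728401053/(375904*(-189844 + 12225510699/106025)) = -5728401053/(375904*(-7902699401/106025)) = -5728401053/375904*(-106025/7902699401) = 607353721644325/2970656315633504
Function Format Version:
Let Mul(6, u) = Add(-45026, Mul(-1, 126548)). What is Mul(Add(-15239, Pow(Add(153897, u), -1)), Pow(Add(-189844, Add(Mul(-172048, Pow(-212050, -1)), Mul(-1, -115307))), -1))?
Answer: Rational(607353721644325, 2970656315633504) ≈ 0.20445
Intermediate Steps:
u = Rational(-85787, 3) (u = Mul(Rational(1, 6), Add(-45026, Mul(-1, 126548))) = Mul(Rational(1, 6), Add(-45026, -126548)) = Mul(Rational(1, 6), -171574) = Rational(-85787, 3) ≈ -28596.)
Mul(Add(-15239, Pow(Add(153897, u), -1)), Pow(Add(-189844, Add(Mul(-172048, Pow(-212050, -1)), Mul(-1, -115307))), -1)) = Mul(Add(-15239, Pow(Add(153897, Rational(-85787, 3)), -1)), Pow(Add(-189844, Add(Mul(-172048, Pow(-212050, -1)), Mul(-1, -115307))), -1)) = Mul(Add(-15239, Pow(Rational(375904, 3), -1)), Pow(Add(-189844, Add(Mul(-172048, Rational(-1, 212050)), 115307)), -1)) = Mul(Add(-15239, Rational(3, 375904)), Pow(Add(-189844, Add(Rational(86024, 106025), 115307)), -1)) = Mul(Rational(-5728401053, 375904), Pow(Add(-189844, Rational(12225510699, 106025)), -1)) = Mul(Rational(-5728401053, 375904), Pow(Rational(-7902699401, 106025), -1)) = Mul(Rational(-5728401053, 375904), Rational(-106025, 7902699401)) = Rational(607353721644325, 2970656315633504)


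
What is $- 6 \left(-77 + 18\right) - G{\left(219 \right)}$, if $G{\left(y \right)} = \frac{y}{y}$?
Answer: $353$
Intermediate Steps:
$G{\left(y \right)} = 1$
$- 6 \left(-77 + 18\right) - G{\left(219 \right)} = - 6 \left(-77 + 18\right) - 1 = \left(-6\right) \left(-59\right) - 1 = 354 - 1 = 353$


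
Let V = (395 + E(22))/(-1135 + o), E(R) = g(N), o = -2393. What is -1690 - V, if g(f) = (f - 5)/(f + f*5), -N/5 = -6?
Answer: -214629295/127008 ≈ -1689.9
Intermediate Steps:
N = 30 (N = -5*(-6) = 30)
g(f) = (-5 + f)/(6*f) (g(f) = (-5 + f)/(f + 5*f) = (-5 + f)/((6*f)) = (-5 + f)*(1/(6*f)) = (-5 + f)/(6*f))
E(R) = 5/36 (E(R) = (⅙)*(-5 + 30)/30 = (⅙)*(1/30)*25 = 5/36)
V = -14225/127008 (V = (395 + 5/36)/(-1135 - 2393) = (14225/36)/(-3528) = (14225/36)*(-1/3528) = -14225/127008 ≈ -0.11200)
-1690 - V = -1690 - 1*(-14225/127008) = -1690 + 14225/127008 = -214629295/127008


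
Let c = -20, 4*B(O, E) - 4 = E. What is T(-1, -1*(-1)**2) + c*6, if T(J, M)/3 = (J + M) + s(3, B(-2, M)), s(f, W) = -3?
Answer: -135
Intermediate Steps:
B(O, E) = 1 + E/4
T(J, M) = -9 + 3*J + 3*M (T(J, M) = 3*((J + M) - 3) = 3*(-3 + J + M) = -9 + 3*J + 3*M)
T(-1, -1*(-1)**2) + c*6 = (-9 + 3*(-1) + 3*(-1*(-1)**2)) - 20*6 = (-9 - 3 + 3*(-1*1)) - 120 = (-9 - 3 + 3*(-1)) - 120 = (-9 - 3 - 3) - 120 = -15 - 120 = -135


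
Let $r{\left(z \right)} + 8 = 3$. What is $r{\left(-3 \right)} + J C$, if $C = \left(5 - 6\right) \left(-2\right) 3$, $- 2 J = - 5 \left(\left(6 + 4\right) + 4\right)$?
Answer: $205$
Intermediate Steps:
$r{\left(z \right)} = -5$ ($r{\left(z \right)} = -8 + 3 = -5$)
$J = 35$ ($J = - \frac{\left(-5\right) \left(\left(6 + 4\right) + 4\right)}{2} = - \frac{\left(-5\right) \left(10 + 4\right)}{2} = - \frac{\left(-5\right) 14}{2} = \left(- \frac{1}{2}\right) \left(-70\right) = 35$)
$C = 6$ ($C = \left(5 - 6\right) \left(-2\right) 3 = \left(-1\right) \left(-2\right) 3 = 2 \cdot 3 = 6$)
$r{\left(-3 \right)} + J C = -5 + 35 \cdot 6 = -5 + 210 = 205$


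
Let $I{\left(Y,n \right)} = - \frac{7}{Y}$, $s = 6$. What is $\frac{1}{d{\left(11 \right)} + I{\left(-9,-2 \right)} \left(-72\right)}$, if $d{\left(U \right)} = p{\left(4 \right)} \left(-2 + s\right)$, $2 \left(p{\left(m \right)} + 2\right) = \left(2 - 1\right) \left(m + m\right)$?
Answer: $- \frac{1}{48} \approx -0.020833$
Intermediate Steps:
$p{\left(m \right)} = -2 + m$ ($p{\left(m \right)} = -2 + \frac{\left(2 - 1\right) \left(m + m\right)}{2} = -2 + \frac{1 \cdot 2 m}{2} = -2 + \frac{2 m}{2} = -2 + m$)
$d{\left(U \right)} = 8$ ($d{\left(U \right)} = \left(-2 + 4\right) \left(-2 + 6\right) = 2 \cdot 4 = 8$)
$\frac{1}{d{\left(11 \right)} + I{\left(-9,-2 \right)} \left(-72\right)} = \frac{1}{8 + - \frac{7}{-9} \left(-72\right)} = \frac{1}{8 + \left(-7\right) \left(- \frac{1}{9}\right) \left(-72\right)} = \frac{1}{8 + \frac{7}{9} \left(-72\right)} = \frac{1}{8 - 56} = \frac{1}{-48} = - \frac{1}{48}$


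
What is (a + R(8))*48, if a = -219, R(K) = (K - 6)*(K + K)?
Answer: -8976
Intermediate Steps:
R(K) = 2*K*(-6 + K) (R(K) = (-6 + K)*(2*K) = 2*K*(-6 + K))
(a + R(8))*48 = (-219 + 2*8*(-6 + 8))*48 = (-219 + 2*8*2)*48 = (-219 + 32)*48 = -187*48 = -8976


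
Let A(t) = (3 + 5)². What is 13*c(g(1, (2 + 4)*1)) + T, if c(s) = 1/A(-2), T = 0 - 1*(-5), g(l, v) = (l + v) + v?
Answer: 333/64 ≈ 5.2031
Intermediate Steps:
A(t) = 64 (A(t) = 8² = 64)
g(l, v) = l + 2*v
T = 5 (T = 0 + 5 = 5)
c(s) = 1/64
13*c(g(1, (2 + 4)*1)) + T = 13*(1/64) + 5 = 13/64 + 5 = 333/64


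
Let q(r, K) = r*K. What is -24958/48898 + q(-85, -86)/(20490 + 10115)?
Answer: -40639521/149652329 ≈ -0.27156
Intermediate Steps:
q(r, K) = K*r
-24958/48898 + q(-85, -86)/(20490 + 10115) = -24958/48898 + (-86*(-85))/(20490 + 10115) = -24958*1/48898 + 7310/30605 = -12479/24449 + 7310*(1/30605) = -12479/24449 + 1462/6121 = -40639521/149652329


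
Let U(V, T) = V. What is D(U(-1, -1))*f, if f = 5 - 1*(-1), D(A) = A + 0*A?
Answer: -6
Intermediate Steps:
D(A) = A (D(A) = A + 0 = A)
f = 6 (f = 5 + 1 = 6)
D(U(-1, -1))*f = -1*6 = -6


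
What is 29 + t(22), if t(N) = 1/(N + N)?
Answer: 1277/44 ≈ 29.023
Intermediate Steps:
t(N) = 1/(2*N)
29 + t(22) = 29 + (½)/22 = 29 + (½)*(1/22) = 29 + 1/44 = 1277/44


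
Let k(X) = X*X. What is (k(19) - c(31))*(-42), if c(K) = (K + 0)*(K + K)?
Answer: 65562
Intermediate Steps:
k(X) = X²
c(K) = 2*K² (c(K) = K*(2*K) = 2*K²)
(k(19) - c(31))*(-42) = (19² - 2*31²)*(-42) = (361 - 2*961)*(-42) = (361 - 1*1922)*(-42) = (361 - 1922)*(-42) = -1561*(-42) = 65562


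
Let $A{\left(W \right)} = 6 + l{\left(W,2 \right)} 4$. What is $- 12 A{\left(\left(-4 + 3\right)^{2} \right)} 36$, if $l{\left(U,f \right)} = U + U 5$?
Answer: $-12960$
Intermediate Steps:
$l{\left(U,f \right)} = 6 U$ ($l{\left(U,f \right)} = U + 5 U = 6 U$)
$A{\left(W \right)} = 6 + 24 W$ ($A{\left(W \right)} = 6 + 6 W 4 = 6 + 24 W$)
$- 12 A{\left(\left(-4 + 3\right)^{2} \right)} 36 = - 12 \left(6 + 24 \left(-4 + 3\right)^{2}\right) 36 = - 12 \left(6 + 24 \left(-1\right)^{2}\right) 36 = - 12 \left(6 + 24 \cdot 1\right) 36 = - 12 \left(6 + 24\right) 36 = \left(-12\right) 30 \cdot 36 = \left(-360\right) 36 = -12960$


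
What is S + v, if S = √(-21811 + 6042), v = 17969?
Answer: 17969 + I*√15769 ≈ 17969.0 + 125.57*I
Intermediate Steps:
S = I*√15769 (S = √(-15769) = I*√15769 ≈ 125.57*I)
S + v = I*√15769 + 17969 = 17969 + I*√15769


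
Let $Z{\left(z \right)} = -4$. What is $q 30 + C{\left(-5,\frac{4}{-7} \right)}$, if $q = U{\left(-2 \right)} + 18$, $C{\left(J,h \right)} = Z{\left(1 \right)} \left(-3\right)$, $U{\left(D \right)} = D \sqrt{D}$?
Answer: $552 - 60 i \sqrt{2} \approx 552.0 - 84.853 i$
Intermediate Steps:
$U{\left(D \right)} = D^{\frac{3}{2}}$
$C{\left(J,h \right)} = 12$ ($C{\left(J,h \right)} = \left(-4\right) \left(-3\right) = 12$)
$q = 18 - 2 i \sqrt{2}$ ($q = \left(-2\right)^{\frac{3}{2}} + 18 = - 2 i \sqrt{2} + 18 = 18 - 2 i \sqrt{2} \approx 18.0 - 2.8284 i$)
$q 30 + C{\left(-5,\frac{4}{-7} \right)} = \left(18 - 2 i \sqrt{2}\right) 30 + 12 = \left(540 - 60 i \sqrt{2}\right) + 12 = 552 - 60 i \sqrt{2}$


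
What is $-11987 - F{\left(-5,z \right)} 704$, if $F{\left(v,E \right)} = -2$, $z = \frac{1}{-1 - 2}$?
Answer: $-10579$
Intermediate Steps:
$z = - \frac{1}{3}$ ($z = \frac{1}{-3} = - \frac{1}{3} \approx -0.33333$)
$-11987 - F{\left(-5,z \right)} 704 = -11987 - \left(-2\right) 704 = -11987 - -1408 = -11987 + 1408 = -10579$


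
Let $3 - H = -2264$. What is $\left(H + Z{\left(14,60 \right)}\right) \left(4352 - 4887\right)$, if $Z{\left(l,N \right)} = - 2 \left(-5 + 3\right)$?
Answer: $-1214985$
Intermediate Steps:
$Z{\left(l,N \right)} = 4$ ($Z{\left(l,N \right)} = \left(-2\right) \left(-2\right) = 4$)
$H = 2267$ ($H = 3 - -2264 = 3 + 2264 = 2267$)
$\left(H + Z{\left(14,60 \right)}\right) \left(4352 - 4887\right) = \left(2267 + 4\right) \left(4352 - 4887\right) = 2271 \left(-535\right) = -1214985$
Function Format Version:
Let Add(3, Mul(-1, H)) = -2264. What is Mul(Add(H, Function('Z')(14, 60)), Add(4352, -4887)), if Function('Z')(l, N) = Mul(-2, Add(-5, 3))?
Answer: -1214985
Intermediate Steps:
Function('Z')(l, N) = 4 (Function('Z')(l, N) = Mul(-2, -2) = 4)
H = 2267 (H = Add(3, Mul(-1, -2264)) = Add(3, 2264) = 2267)
Mul(Add(H, Function('Z')(14, 60)), Add(4352, -4887)) = Mul(Add(2267, 4), Add(4352, -4887)) = Mul(2271, -535) = -1214985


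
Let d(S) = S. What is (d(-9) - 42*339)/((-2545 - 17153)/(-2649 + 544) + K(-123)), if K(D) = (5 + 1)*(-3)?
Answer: 9996645/6064 ≈ 1648.5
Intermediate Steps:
K(D) = -18 (K(D) = 6*(-3) = -18)
(d(-9) - 42*339)/((-2545 - 17153)/(-2649 + 544) + K(-123)) = (-9 - 42*339)/((-2545 - 17153)/(-2649 + 544) - 18) = (-9 - 14238)/(-19698/(-2105) - 18) = -14247/(-19698*(-1/2105) - 18) = -14247/(19698/2105 - 18) = -14247/(-18192/2105) = -14247*(-2105/18192) = 9996645/6064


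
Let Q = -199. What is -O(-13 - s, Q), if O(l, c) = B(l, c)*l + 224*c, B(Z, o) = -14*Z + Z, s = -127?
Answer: 213524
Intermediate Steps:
B(Z, o) = -13*Z
O(l, c) = -13*l**2 + 224*c (O(l, c) = (-13*l)*l + 224*c = -13*l**2 + 224*c)
-O(-13 - s, Q) = -(-13*(-13 - 1*(-127))**2 + 224*(-199)) = -(-13*(-13 + 127)**2 - 44576) = -(-13*114**2 - 44576) = -(-13*12996 - 44576) = -(-168948 - 44576) = -1*(-213524) = 213524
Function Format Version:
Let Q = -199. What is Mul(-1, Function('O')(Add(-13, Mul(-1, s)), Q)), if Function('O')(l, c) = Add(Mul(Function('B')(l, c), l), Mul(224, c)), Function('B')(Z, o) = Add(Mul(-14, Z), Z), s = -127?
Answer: 213524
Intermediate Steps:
Function('B')(Z, o) = Mul(-13, Z)
Function('O')(l, c) = Add(Mul(-13, Pow(l, 2)), Mul(224, c)) (Function('O')(l, c) = Add(Mul(Mul(-13, l), l), Mul(224, c)) = Add(Mul(-13, Pow(l, 2)), Mul(224, c)))
Mul(-1, Function('O')(Add(-13, Mul(-1, s)), Q)) = Mul(-1, Add(Mul(-13, Pow(Add(-13, Mul(-1, -127)), 2)), Mul(224, -199))) = Mul(-1, Add(Mul(-13, Pow(Add(-13, 127), 2)), -44576)) = Mul(-1, Add(Mul(-13, Pow(114, 2)), -44576)) = Mul(-1, Add(Mul(-13, 12996), -44576)) = Mul(-1, Add(-168948, -44576)) = Mul(-1, -213524) = 213524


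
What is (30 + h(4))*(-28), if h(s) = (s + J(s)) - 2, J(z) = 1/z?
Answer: -903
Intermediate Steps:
h(s) = -2 + s + 1/s (h(s) = (s + 1/s) - 2 = -2 + s + 1/s)
(30 + h(4))*(-28) = (30 + (-2 + 4 + 1/4))*(-28) = (30 + (-2 + 4 + ¼))*(-28) = (30 + 9/4)*(-28) = (129/4)*(-28) = -903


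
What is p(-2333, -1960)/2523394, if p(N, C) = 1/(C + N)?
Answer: -1/10832930442 ≈ -9.2311e-11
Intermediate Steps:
p(-2333, -1960)/2523394 = 1/(-1960 - 2333*2523394) = (1/2523394)/(-4293) = -1/4293*1/2523394 = -1/10832930442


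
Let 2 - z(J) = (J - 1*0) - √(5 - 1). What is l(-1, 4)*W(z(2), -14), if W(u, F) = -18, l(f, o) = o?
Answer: -72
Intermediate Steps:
z(J) = 4 - J (z(J) = 2 - ((J - 1*0) - √(5 - 1)) = 2 - ((J + 0) - √4) = 2 - (J - 1*2) = 2 - (J - 2) = 2 - (-2 + J) = 2 + (2 - J) = 4 - J)
l(-1, 4)*W(z(2), -14) = 4*(-18) = -72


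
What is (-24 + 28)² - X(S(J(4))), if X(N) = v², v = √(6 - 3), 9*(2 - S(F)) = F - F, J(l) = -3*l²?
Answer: 13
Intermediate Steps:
S(F) = 2 (S(F) = 2 - (F - F)/9 = 2 - ⅑*0 = 2 + 0 = 2)
v = √3 ≈ 1.7320
X(N) = 3 (X(N) = (√3)² = 3)
(-24 + 28)² - X(S(J(4))) = (-24 + 28)² - 1*3 = 4² - 3 = 16 - 3 = 13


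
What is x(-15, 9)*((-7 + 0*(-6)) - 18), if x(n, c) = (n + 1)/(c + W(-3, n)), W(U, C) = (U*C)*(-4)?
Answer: -350/171 ≈ -2.0468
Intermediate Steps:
W(U, C) = -4*C*U (W(U, C) = (C*U)*(-4) = -4*C*U)
x(n, c) = (1 + n)/(c + 12*n) (x(n, c) = (n + 1)/(c - 4*n*(-3)) = (1 + n)/(c + 12*n))
x(-15, 9)*((-7 + 0*(-6)) - 18) = ((1 - 15)/(9 + 12*(-15)))*((-7 + 0*(-6)) - 18) = (-14/(9 - 180))*((-7 + 0) - 18) = (-14/(-171))*(-7 - 18) = -1/171*(-14)*(-25) = (14/171)*(-25) = -350/171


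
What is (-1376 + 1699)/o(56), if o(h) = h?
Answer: 323/56 ≈ 5.7679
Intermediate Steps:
(-1376 + 1699)/o(56) = (-1376 + 1699)/56 = 323*(1/56) = 323/56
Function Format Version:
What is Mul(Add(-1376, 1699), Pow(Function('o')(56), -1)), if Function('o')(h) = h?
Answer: Rational(323, 56) ≈ 5.7679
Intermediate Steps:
Mul(Add(-1376, 1699), Pow(Function('o')(56), -1)) = Mul(Add(-1376, 1699), Pow(56, -1)) = Mul(323, Rational(1, 56)) = Rational(323, 56)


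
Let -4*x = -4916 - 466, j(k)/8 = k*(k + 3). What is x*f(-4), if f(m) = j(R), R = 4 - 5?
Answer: -21528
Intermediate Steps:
R = -1
j(k) = 8*k*(3 + k) (j(k) = 8*(k*(k + 3)) = 8*(k*(3 + k)) = 8*k*(3 + k))
f(m) = -16 (f(m) = 8*(-1)*(3 - 1) = 8*(-1)*2 = -16)
x = 2691/2 (x = -(-4916 - 466)/4 = -¼*(-5382) = 2691/2 ≈ 1345.5)
x*f(-4) = (2691/2)*(-16) = -21528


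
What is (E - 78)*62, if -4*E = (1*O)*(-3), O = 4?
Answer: -4650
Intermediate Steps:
E = 3 (E = -1*4*(-3)/4 = -(-3) = -¼*(-12) = 3)
(E - 78)*62 = (3 - 78)*62 = -75*62 = -4650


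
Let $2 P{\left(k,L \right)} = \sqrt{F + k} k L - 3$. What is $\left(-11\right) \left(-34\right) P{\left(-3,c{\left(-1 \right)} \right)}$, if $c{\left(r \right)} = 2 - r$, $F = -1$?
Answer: $-561 - 3366 i \approx -561.0 - 3366.0 i$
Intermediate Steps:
$P{\left(k,L \right)} = - \frac{3}{2} + \frac{L k \sqrt{-1 + k}}{2}$ ($P{\left(k,L \right)} = \frac{\sqrt{-1 + k} k L - 3}{2} = \frac{k \sqrt{-1 + k} L - 3}{2} = \frac{L k \sqrt{-1 + k} - 3}{2} = \frac{-3 + L k \sqrt{-1 + k}}{2} = - \frac{3}{2} + \frac{L k \sqrt{-1 + k}}{2}$)
$\left(-11\right) \left(-34\right) P{\left(-3,c{\left(-1 \right)} \right)} = \left(-11\right) \left(-34\right) \left(- \frac{3}{2} + \frac{1}{2} \left(2 - -1\right) \left(-3\right) \sqrt{-1 - 3}\right) = 374 \left(- \frac{3}{2} + \frac{1}{2} \left(2 + 1\right) \left(-3\right) \sqrt{-4}\right) = 374 \left(- \frac{3}{2} + \frac{1}{2} \cdot 3 \left(-3\right) 2 i\right) = 374 \left(- \frac{3}{2} - 9 i\right) = -561 - 3366 i$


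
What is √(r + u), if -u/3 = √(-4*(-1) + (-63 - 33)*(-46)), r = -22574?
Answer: √(-22574 - 6*√1105) ≈ 150.91*I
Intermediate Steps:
u = -6*√1105 (u = -3*√(-4*(-1) + (-63 - 33)*(-46)) = -3*√(4 - 96*(-46)) = -3*√(4 + 4416) = -6*√1105 ≈ -199.45)
√(r + u) = √(-22574 - 6*√1105)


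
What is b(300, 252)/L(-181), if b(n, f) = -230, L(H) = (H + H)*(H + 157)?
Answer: -115/4344 ≈ -0.026473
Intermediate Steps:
L(H) = 2*H*(157 + H) (L(H) = (2*H)*(157 + H) = 2*H*(157 + H))
b(300, 252)/L(-181) = -230*(-1/(362*(157 - 181))) = -230/(2*(-181)*(-24)) = -230/8688 = -230*1/8688 = -115/4344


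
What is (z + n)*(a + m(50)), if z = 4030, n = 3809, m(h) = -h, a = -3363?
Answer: -26754507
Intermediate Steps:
(z + n)*(a + m(50)) = (4030 + 3809)*(-3363 - 1*50) = 7839*(-3363 - 50) = 7839*(-3413) = -26754507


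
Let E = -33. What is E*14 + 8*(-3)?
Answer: -486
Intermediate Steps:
E*14 + 8*(-3) = -33*14 + 8*(-3) = -462 - 24 = -486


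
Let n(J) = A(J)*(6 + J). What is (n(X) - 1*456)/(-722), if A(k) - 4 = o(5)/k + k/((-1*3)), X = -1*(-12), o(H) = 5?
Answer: 897/1444 ≈ 0.62119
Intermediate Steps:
X = 12
A(k) = 4 + 5/k - k/3 (A(k) = 4 + (5/k + k/((-1*3))) = 4 + (5/k + k/(-3)) = 4 + (5/k + k*(-1/3)) = 4 + (5/k - k/3) = 4 + 5/k - k/3)
n(J) = (6 + J)*(4 + 5/J - J/3) (n(J) = (4 + 5/J - J/3)*(6 + J) = (6 + J)*(4 + 5/J - J/3))
(n(X) - 1*456)/(-722) = ((1/3)*(6 + 12)*(15 + 12*(12 - 1*12))/12 - 1*456)/(-722) = ((1/3)*(1/12)*18*(15 + 12*(12 - 12)) - 456)*(-1/722) = ((1/3)*(1/12)*18*(15 + 12*0) - 456)*(-1/722) = ((1/3)*(1/12)*18*(15 + 0) - 456)*(-1/722) = ((1/3)*(1/12)*18*15 - 456)*(-1/722) = (15/2 - 456)*(-1/722) = -897/2*(-1/722) = 897/1444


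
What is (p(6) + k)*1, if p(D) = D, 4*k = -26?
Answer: -½ ≈ -0.50000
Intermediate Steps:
k = -13/2 (k = (¼)*(-26) = -13/2 ≈ -6.5000)
(p(6) + k)*1 = (6 - 13/2)*1 = -½*1 = -½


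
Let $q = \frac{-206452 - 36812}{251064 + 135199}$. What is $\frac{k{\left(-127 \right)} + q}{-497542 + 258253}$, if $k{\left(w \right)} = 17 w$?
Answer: $\frac{834185081}{92428487007} \approx 0.0090252$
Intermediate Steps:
$q = - \frac{243264}{386263} \approx -0.62979$
$\frac{k{\left(-127 \right)} + q}{-497542 + 258253} = \frac{17 \left(-127\right) - \frac{243264}{386263}}{-497542 + 258253} = \frac{-2159 - \frac{243264}{386263}}{-239289} = \left(- \frac{834185081}{386263}\right) \left(- \frac{1}{239289}\right) = \frac{834185081}{92428487007}$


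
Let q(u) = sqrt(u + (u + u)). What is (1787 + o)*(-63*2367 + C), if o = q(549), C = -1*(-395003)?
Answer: 439391134 + 737646*sqrt(183) ≈ 4.4937e+8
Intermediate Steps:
C = 395003
q(u) = sqrt(3)*sqrt(u) (q(u) = sqrt(u + 2*u) = sqrt(3*u) = sqrt(3)*sqrt(u))
o = 3*sqrt(183) (o = sqrt(3)*sqrt(549) = sqrt(3)*(3*sqrt(61)) = 3*sqrt(183) ≈ 40.583)
(1787 + o)*(-63*2367 + C) = (1787 + 3*sqrt(183))*(-63*2367 + 395003) = (1787 + 3*sqrt(183))*(-149121 + 395003) = (1787 + 3*sqrt(183))*245882 = 439391134 + 737646*sqrt(183)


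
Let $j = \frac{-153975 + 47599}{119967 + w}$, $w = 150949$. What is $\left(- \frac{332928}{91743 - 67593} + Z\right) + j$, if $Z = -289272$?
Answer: $- \frac{78862080921802}{272609225} \approx -2.8929 \cdot 10^{5}$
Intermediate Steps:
$j = - \frac{26594}{67729}$ ($j = \frac{-153975 + 47599}{119967 + 150949} = - \frac{106376}{270916} = \left(-106376\right) \frac{1}{270916} = - \frac{26594}{67729} \approx -0.39265$)
$\left(- \frac{332928}{91743 - 67593} + Z\right) + j = \left(- \frac{332928}{91743 - 67593} - 289272\right) - \frac{26594}{67729} = \left(- \frac{332928}{24150} - 289272\right) - \frac{26594}{67729} = \left(\left(-332928\right) \frac{1}{24150} - 289272\right) - \frac{26594}{67729} = \left(- \frac{55488}{4025} - 289272\right) - \frac{26594}{67729} = - \frac{1164375288}{4025} - \frac{26594}{67729} = - \frac{78862080921802}{272609225}$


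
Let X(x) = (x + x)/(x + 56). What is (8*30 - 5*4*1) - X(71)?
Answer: 27798/127 ≈ 218.88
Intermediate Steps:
X(x) = 2*x/(56 + x) (X(x) = (2*x)/(56 + x) = 2*x/(56 + x))
(8*30 - 5*4*1) - X(71) = (8*30 - 5*4*1) - 2*71/(56 + 71) = (240 - 20*1) - 2*71/127 = (240 - 20) - 2*71/127 = 220 - 1*142/127 = 220 - 142/127 = 27798/127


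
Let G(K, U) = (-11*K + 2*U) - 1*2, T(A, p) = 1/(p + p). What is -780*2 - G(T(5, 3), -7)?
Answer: -9253/6 ≈ -1542.2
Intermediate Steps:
T(A, p) = 1/(2*p)
G(K, U) = -2 - 11*K + 2*U (G(K, U) = (-11*K + 2*U) - 2 = -2 - 11*K + 2*U)
-780*2 - G(T(5, 3), -7) = -780*2 - (-2 - 11/(2*3) + 2*(-7)) = -26*60 - (-2 - 11/(2*3) - 14) = -1560 - (-2 - 11*⅙ - 14) = -1560 - (-2 - 11/6 - 14) = -1560 - 1*(-107/6) = -1560 + 107/6 = -9253/6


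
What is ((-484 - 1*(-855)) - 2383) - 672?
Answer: -2684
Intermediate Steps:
((-484 - 1*(-855)) - 2383) - 672 = ((-484 + 855) - 2383) - 672 = (371 - 2383) - 672 = -2012 - 672 = -2684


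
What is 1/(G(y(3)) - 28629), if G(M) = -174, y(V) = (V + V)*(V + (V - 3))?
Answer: -1/28803 ≈ -3.4719e-5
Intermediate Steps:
y(V) = 2*V*(-3 + 2*V) (y(V) = (2*V)*(V + (-3 + V)) = (2*V)*(-3 + 2*V) = 2*V*(-3 + 2*V))
1/(G(y(3)) - 28629) = 1/(-174 - 28629) = 1/(-28803) = -1/28803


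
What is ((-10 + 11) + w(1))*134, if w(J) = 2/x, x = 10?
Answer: 804/5 ≈ 160.80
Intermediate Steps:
w(J) = ⅕ (w(J) = 2/10 = 2*(⅒) = ⅕)
((-10 + 11) + w(1))*134 = ((-10 + 11) + ⅕)*134 = (1 + ⅕)*134 = (6/5)*134 = 804/5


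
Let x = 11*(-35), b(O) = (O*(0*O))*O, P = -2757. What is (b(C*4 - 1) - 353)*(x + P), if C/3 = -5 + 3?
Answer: 1109126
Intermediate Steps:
C = -6 (C = 3*(-5 + 3) = 3*(-2) = -6)
b(O) = 0 (b(O) = (O*0)*O = 0*O = 0)
x = -385
(b(C*4 - 1) - 353)*(x + P) = (0 - 353)*(-385 - 2757) = -353*(-3142) = 1109126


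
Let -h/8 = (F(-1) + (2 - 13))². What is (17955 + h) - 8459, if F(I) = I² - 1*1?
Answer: 8528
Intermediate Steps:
F(I) = -1 + I² (F(I) = I² - 1 = -1 + I²)
h = -968 (h = -8*((-1 + (-1)²) + (2 - 13))² = -8*((-1 + 1) - 11)² = -8*(0 - 11)² = -8*(-11)² = -8*121 = -968)
(17955 + h) - 8459 = (17955 - 968) - 8459 = 16987 - 8459 = 8528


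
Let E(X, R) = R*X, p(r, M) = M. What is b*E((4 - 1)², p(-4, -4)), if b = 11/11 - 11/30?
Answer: -114/5 ≈ -22.800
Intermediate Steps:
b = 19/30 (b = 11*(1/11) - 11*1/30 = 1 - 11/30 = 19/30 ≈ 0.63333)
b*E((4 - 1)², p(-4, -4)) = 19*(-4*(4 - 1)²)/30 = 19*(-4*3²)/30 = 19*(-4*9)/30 = (19/30)*(-36) = -114/5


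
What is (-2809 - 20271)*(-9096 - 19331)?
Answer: 656095160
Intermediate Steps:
(-2809 - 20271)*(-9096 - 19331) = -23080*(-28427) = 656095160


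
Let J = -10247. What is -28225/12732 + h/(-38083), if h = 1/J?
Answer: -11014425227993/4968491130732 ≈ -2.2169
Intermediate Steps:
h = -1/10247 (h = 1/(-10247) = -1/10247 ≈ -9.7590e-5)
-28225/12732 + h/(-38083) = -28225/12732 - 1/10247/(-38083) = -28225*1/12732 - 1/10247*(-1/38083) = -28225/12732 + 1/390236501 = -11014425227993/4968491130732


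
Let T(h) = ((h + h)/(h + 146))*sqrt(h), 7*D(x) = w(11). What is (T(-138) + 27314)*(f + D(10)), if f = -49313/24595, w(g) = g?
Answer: -291268692/24595 + 2575287*I*sqrt(138)/172165 ≈ -11843.0 + 175.72*I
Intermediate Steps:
D(x) = 11/7 (D(x) = (1/7)*11 = 11/7)
f = -49313/24595 (f = -49313*1/24595 = -49313/24595 ≈ -2.0050)
T(h) = 2*h**(3/2)/(146 + h) (T(h) = ((2*h)/(146 + h))*sqrt(h) = (2*h/(146 + h))*sqrt(h) = 2*h**(3/2)/(146 + h))
(T(-138) + 27314)*(f + D(10)) = (2*(-138)**(3/2)/(146 - 138) + 27314)*(-49313/24595 + 11/7) = (2*(-138*I*sqrt(138))/8 + 27314)*(-74646/172165) = (2*(-138*I*sqrt(138))*(1/8) + 27314)*(-74646/172165) = (-69*I*sqrt(138)/2 + 27314)*(-74646/172165) = (27314 - 69*I*sqrt(138)/2)*(-74646/172165) = -291268692/24595 + 2575287*I*sqrt(138)/172165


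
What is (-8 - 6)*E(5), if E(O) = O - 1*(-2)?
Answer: -98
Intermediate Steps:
E(O) = 2 + O (E(O) = O + 2 = 2 + O)
(-8 - 6)*E(5) = (-8 - 6)*(2 + 5) = -14*7 = -98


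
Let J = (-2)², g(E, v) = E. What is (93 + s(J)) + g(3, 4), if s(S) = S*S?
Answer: 112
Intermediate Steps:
J = 4
s(S) = S²
(93 + s(J)) + g(3, 4) = (93 + 4²) + 3 = (93 + 16) + 3 = 109 + 3 = 112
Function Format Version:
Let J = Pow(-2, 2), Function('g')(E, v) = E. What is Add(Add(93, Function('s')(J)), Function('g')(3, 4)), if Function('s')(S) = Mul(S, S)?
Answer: 112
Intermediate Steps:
J = 4
Function('s')(S) = Pow(S, 2)
Add(Add(93, Function('s')(J)), Function('g')(3, 4)) = Add(Add(93, Pow(4, 2)), 3) = Add(Add(93, 16), 3) = Add(109, 3) = 112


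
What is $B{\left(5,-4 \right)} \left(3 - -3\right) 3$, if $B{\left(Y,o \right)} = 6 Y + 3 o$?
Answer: $324$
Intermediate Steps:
$B{\left(Y,o \right)} = 3 o + 6 Y$
$B{\left(5,-4 \right)} \left(3 - -3\right) 3 = \left(3 \left(-4\right) + 6 \cdot 5\right) \left(3 - -3\right) 3 = \left(-12 + 30\right) \left(3 + 3\right) 3 = 18 \cdot 6 \cdot 3 = 108 \cdot 3 = 324$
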